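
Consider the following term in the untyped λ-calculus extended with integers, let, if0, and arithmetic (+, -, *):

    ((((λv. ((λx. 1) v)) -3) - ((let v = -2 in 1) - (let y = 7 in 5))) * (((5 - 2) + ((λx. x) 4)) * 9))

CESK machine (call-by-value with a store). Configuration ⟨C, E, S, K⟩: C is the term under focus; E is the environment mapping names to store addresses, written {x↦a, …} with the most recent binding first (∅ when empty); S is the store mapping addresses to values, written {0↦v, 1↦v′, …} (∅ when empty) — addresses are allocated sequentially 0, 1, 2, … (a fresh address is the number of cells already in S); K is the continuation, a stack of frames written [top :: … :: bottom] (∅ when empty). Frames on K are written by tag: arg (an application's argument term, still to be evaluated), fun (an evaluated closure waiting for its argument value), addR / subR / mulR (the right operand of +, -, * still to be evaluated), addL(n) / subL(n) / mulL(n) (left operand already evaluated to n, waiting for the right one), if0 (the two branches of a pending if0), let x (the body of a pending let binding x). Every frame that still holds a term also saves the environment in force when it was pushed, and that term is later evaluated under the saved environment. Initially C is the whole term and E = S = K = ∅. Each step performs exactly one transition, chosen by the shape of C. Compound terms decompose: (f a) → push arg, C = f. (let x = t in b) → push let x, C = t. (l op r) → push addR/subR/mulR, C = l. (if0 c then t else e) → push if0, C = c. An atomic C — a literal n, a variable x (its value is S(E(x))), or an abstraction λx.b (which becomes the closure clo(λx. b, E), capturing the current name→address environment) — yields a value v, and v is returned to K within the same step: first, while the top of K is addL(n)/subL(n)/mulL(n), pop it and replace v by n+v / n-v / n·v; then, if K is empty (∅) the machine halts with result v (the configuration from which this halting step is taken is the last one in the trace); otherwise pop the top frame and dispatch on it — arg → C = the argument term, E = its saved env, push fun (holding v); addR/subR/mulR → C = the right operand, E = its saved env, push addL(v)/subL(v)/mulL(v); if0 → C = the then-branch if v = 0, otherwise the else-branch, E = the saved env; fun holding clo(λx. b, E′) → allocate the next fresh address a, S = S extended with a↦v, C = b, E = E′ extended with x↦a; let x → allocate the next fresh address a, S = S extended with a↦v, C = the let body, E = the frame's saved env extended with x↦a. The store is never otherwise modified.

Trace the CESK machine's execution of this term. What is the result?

step 0: <C=((((λv. ((λx. 1) v)) -3) - ((let v = -2 in 1) - (let y = 7 in 5))) * (((5 - 2) + ((λx. x) 4)) * 9)), E=∅, S=∅, K=∅>
step 1: <C=(((λv. ((λx. 1) v)) -3) - ((let v = -2 in 1) - (let y = 7 in 5))), E=∅, S=∅, K=[mulR]>
step 2: <C=((λv. ((λx. 1) v)) -3), E=∅, S=∅, K=[subR :: mulR]>
step 3: <C=(λv. ((λx. 1) v)), E=∅, S=∅, K=[arg :: subR :: mulR]>
step 4: <C=-3, E=∅, S=∅, K=[fun :: subR :: mulR]>
step 5: <C=((λx. 1) v), E={v↦0}, S={0↦-3}, K=[subR :: mulR]>
step 6: <C=(λx. 1), E={v↦0}, S={0↦-3}, K=[arg :: subR :: mulR]>
step 7: <C=v, E={v↦0}, S={0↦-3}, K=[fun :: subR :: mulR]>
step 8: <C=1, E={x↦1, v↦0}, S={0↦-3, 1↦-3}, K=[subR :: mulR]>
step 9: <C=((let v = -2 in 1) - (let y = 7 in 5)), E=∅, S={0↦-3, 1↦-3}, K=[subL(1) :: mulR]>
step 10: <C=(let v = -2 in 1), E=∅, S={0↦-3, 1↦-3}, K=[subR :: subL(1) :: mulR]>
step 11: <C=-2, E=∅, S={0↦-3, 1↦-3}, K=[let v :: subR :: subL(1) :: mulR]>
step 12: <C=1, E={v↦2}, S={0↦-3, 1↦-3, 2↦-2}, K=[subR :: subL(1) :: mulR]>
step 13: <C=(let y = 7 in 5), E=∅, S={0↦-3, 1↦-3, 2↦-2}, K=[subL(1) :: subL(1) :: mulR]>
step 14: <C=7, E=∅, S={0↦-3, 1↦-3, 2↦-2}, K=[let y :: subL(1) :: subL(1) :: mulR]>
step 15: <C=5, E={y↦3}, S={0↦-3, 1↦-3, 2↦-2, 3↦7}, K=[subL(1) :: subL(1) :: mulR]>
step 16: <C=(((5 - 2) + ((λx. x) 4)) * 9), E=∅, S={0↦-3, 1↦-3, 2↦-2, 3↦7}, K=[mulL(5)]>
step 17: <C=((5 - 2) + ((λx. x) 4)), E=∅, S={0↦-3, 1↦-3, 2↦-2, 3↦7}, K=[mulR :: mulL(5)]>
step 18: <C=(5 - 2), E=∅, S={0↦-3, 1↦-3, 2↦-2, 3↦7}, K=[addR :: mulR :: mulL(5)]>
step 19: <C=5, E=∅, S={0↦-3, 1↦-3, 2↦-2, 3↦7}, K=[subR :: addR :: mulR :: mulL(5)]>
step 20: <C=2, E=∅, S={0↦-3, 1↦-3, 2↦-2, 3↦7}, K=[subL(5) :: addR :: mulR :: mulL(5)]>
step 21: <C=((λx. x) 4), E=∅, S={0↦-3, 1↦-3, 2↦-2, 3↦7}, K=[addL(3) :: mulR :: mulL(5)]>
step 22: <C=(λx. x), E=∅, S={0↦-3, 1↦-3, 2↦-2, 3↦7}, K=[arg :: addL(3) :: mulR :: mulL(5)]>
step 23: <C=4, E=∅, S={0↦-3, 1↦-3, 2↦-2, 3↦7}, K=[fun :: addL(3) :: mulR :: mulL(5)]>
step 24: <C=x, E={x↦4}, S={0↦-3, 1↦-3, 2↦-2, 3↦7, 4↦4}, K=[addL(3) :: mulR :: mulL(5)]>
step 25: <C=9, E=∅, S={0↦-3, 1↦-3, 2↦-2, 3↦7, 4↦4}, K=[mulL(7) :: mulL(5)]>
→ final value 315

Answer: 315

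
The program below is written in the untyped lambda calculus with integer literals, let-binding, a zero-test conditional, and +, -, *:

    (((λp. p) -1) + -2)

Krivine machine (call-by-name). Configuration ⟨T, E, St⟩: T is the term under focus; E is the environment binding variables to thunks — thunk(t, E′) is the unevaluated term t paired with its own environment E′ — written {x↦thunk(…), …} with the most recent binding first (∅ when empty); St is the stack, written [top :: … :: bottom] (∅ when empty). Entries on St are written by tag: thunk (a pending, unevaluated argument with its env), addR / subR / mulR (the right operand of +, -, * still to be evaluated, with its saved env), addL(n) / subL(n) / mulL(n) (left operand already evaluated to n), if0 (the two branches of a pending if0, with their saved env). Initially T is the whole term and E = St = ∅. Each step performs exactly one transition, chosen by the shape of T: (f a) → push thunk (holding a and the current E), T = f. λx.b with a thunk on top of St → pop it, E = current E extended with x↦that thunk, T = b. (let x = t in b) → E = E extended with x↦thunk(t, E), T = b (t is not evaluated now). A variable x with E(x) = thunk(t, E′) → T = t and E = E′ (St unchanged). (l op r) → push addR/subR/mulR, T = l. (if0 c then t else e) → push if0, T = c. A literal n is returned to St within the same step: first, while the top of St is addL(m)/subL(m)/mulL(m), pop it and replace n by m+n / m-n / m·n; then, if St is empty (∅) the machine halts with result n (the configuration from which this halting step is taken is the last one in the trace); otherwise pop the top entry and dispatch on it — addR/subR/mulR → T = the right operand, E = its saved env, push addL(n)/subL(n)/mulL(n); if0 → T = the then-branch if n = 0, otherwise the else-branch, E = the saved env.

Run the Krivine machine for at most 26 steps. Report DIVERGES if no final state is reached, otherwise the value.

step 0: <T=(((λp. p) -1) + -2), E=∅, St=∅>
step 1: <T=((λp. p) -1), E=∅, St=[addR]>
step 2: <T=(λp. p), E=∅, St=[thunk :: addR]>
step 3: <T=p, E={p↦thunk(-1, ∅)}, St=[addR]>
step 4: <T=-1, E=∅, St=[addR]>
step 5: <T=-2, E=∅, St=[addL(-1)]>
→ final value -3

Answer: -3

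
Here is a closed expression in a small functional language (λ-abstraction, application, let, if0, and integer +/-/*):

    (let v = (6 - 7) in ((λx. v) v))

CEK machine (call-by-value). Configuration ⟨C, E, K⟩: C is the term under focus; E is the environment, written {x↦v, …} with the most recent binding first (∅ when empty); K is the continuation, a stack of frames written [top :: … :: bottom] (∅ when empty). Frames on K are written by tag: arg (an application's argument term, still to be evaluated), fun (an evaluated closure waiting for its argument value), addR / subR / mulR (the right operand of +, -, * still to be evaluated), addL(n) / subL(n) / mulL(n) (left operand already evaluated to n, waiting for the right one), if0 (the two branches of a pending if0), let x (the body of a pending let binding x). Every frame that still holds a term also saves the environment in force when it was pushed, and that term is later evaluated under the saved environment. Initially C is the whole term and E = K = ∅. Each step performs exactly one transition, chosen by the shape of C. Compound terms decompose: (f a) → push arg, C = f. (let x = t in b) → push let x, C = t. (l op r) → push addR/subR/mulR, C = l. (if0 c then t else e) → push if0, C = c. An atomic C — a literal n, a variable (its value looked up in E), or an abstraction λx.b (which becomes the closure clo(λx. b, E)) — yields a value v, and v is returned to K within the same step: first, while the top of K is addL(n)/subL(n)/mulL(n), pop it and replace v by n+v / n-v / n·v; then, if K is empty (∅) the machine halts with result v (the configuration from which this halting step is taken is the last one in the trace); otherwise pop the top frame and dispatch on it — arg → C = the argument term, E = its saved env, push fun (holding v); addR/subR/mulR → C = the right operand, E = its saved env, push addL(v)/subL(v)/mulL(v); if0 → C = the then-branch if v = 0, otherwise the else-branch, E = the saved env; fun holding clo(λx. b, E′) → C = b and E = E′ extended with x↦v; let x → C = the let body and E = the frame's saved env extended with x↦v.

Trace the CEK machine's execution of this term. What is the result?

Answer: -1

Derivation:
0. <C=(let v = (6 - 7) in ((λx. v) v)), E=∅, K=∅>
1. <C=(6 - 7), E=∅, K=[let v]>
2. <C=6, E=∅, K=[subR :: let v]>
3. <C=7, E=∅, K=[subL(6) :: let v]>
4. <C=((λx. v) v), E={v↦-1}, K=∅>
5. <C=(λx. v), E={v↦-1}, K=[arg]>
6. <C=v, E={v↦-1}, K=[fun]>
7. <C=v, E={x↦-1, v↦-1}, K=∅>
→ final value -1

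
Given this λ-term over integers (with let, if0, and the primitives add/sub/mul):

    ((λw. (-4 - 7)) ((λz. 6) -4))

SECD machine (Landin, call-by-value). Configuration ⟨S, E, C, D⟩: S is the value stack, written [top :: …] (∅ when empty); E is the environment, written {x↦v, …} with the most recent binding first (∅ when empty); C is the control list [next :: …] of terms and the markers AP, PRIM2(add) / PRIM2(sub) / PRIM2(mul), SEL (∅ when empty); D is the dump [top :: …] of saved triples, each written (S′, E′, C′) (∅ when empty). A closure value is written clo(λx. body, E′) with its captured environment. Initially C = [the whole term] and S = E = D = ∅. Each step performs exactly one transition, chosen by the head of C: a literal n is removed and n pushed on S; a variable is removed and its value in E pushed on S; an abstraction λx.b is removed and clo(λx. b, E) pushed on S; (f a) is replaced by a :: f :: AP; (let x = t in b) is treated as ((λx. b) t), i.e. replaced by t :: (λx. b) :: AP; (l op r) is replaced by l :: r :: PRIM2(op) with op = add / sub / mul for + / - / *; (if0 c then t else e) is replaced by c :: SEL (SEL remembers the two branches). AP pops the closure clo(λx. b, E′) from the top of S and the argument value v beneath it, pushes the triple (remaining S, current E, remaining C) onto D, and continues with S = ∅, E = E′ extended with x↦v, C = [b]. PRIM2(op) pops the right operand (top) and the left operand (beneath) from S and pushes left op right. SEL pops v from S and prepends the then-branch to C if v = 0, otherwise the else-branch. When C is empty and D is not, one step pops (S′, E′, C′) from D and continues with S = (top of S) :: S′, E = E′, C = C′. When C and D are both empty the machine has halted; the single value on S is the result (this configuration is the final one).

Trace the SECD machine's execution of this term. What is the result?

Answer: -11

Machine steps:
step 0: [S=∅ | E=∅ | C=[((λw. (-4 - 7)) ((λz. 6) -4))] | D=∅]
step 1: [S=∅ | E=∅ | C=[((λz. 6) -4) :: (λw. (-4 - 7)) :: AP] | D=∅]
step 2: [S=∅ | E=∅ | C=[-4 :: (λz. 6) :: AP :: (λw. (-4 - 7)) :: AP] | D=∅]
step 3: [S=[-4] | E=∅ | C=[(λz. 6) :: AP :: (λw. (-4 - 7)) :: AP] | D=∅]
step 4: [S=[clo(λz. 6, ∅) :: -4] | E=∅ | C=[AP :: (λw. (-4 - 7)) :: AP] | D=∅]
step 5: [S=∅ | E={z↦-4} | C=[6] | D=[(∅, ∅, [(λw. (-4 - 7)) :: AP])]]
step 6: [S=[6] | E={z↦-4} | C=∅ | D=[(∅, ∅, [(λw. (-4 - 7)) :: AP])]]
step 7: [S=[6] | E=∅ | C=[(λw. (-4 - 7)) :: AP] | D=∅]
step 8: [S=[clo(λw. (-4 - 7), ∅) :: 6] | E=∅ | C=[AP] | D=∅]
step 9: [S=∅ | E={w↦6} | C=[(-4 - 7)] | D=[(∅, ∅, ∅)]]
step 10: [S=∅ | E={w↦6} | C=[-4 :: 7 :: PRIM2(sub)] | D=[(∅, ∅, ∅)]]
step 11: [S=[-4] | E={w↦6} | C=[7 :: PRIM2(sub)] | D=[(∅, ∅, ∅)]]
step 12: [S=[7 :: -4] | E={w↦6} | C=[PRIM2(sub)] | D=[(∅, ∅, ∅)]]
step 13: [S=[-11] | E={w↦6} | C=∅ | D=[(∅, ∅, ∅)]]
step 14: [S=[-11] | E=∅ | C=∅ | D=∅]
→ final value -11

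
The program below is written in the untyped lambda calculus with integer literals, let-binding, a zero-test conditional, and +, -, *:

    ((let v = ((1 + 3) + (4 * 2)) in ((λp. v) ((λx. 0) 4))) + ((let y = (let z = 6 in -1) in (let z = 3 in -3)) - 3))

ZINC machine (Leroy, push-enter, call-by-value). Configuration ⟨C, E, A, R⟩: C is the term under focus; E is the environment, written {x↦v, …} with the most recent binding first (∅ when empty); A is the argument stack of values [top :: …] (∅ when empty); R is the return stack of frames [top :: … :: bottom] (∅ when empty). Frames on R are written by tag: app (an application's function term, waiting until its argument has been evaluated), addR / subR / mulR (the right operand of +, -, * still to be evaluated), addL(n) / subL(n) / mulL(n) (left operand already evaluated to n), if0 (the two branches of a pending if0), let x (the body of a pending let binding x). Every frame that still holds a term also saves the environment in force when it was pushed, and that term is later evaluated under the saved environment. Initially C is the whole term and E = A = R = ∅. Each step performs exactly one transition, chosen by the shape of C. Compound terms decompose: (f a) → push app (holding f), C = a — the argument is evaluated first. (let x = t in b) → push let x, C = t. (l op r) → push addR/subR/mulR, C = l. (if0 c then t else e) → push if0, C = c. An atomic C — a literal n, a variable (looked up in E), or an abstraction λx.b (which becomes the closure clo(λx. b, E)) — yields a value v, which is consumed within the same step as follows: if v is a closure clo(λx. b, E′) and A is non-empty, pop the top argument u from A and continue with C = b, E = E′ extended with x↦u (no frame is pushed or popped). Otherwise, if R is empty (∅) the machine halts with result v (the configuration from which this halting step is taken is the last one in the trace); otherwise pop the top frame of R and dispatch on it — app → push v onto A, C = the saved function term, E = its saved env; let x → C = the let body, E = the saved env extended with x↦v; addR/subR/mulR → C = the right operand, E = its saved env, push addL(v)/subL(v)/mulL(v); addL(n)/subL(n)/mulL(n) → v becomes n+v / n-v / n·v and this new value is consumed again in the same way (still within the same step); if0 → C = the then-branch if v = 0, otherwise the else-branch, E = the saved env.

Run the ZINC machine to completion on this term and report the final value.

Answer: 6

Execution trace:
0. [C=((let v = ((1 + 3) + (4 * 2)) in ((λp. v) ((λx. 0) 4))) + ((let y = (let z = 6 in -1) in (let z = 3 in -3)) - 3)) | E=∅ | A=∅ | R=∅]
1. [C=(let v = ((1 + 3) + (4 * 2)) in ((λp. v) ((λx. 0) 4))) | E=∅ | A=∅ | R=[addR]]
2. [C=((1 + 3) + (4 * 2)) | E=∅ | A=∅ | R=[let v :: addR]]
3. [C=(1 + 3) | E=∅ | A=∅ | R=[addR :: let v :: addR]]
4. [C=1 | E=∅ | A=∅ | R=[addR :: addR :: let v :: addR]]
5. [C=3 | E=∅ | A=∅ | R=[addL(1) :: addR :: let v :: addR]]
6. [C=(4 * 2) | E=∅ | A=∅ | R=[addL(4) :: let v :: addR]]
7. [C=4 | E=∅ | A=∅ | R=[mulR :: addL(4) :: let v :: addR]]
8. [C=2 | E=∅ | A=∅ | R=[mulL(4) :: addL(4) :: let v :: addR]]
9. [C=((λp. v) ((λx. 0) 4)) | E={v↦12} | A=∅ | R=[addR]]
10. [C=((λx. 0) 4) | E={v↦12} | A=∅ | R=[app :: addR]]
11. [C=4 | E={v↦12} | A=∅ | R=[app :: app :: addR]]
12. [C=(λx. 0) | E={v↦12} | A=[4] | R=[app :: addR]]
13. [C=0 | E={x↦4, v↦12} | A=∅ | R=[app :: addR]]
14. [C=(λp. v) | E={v↦12} | A=[0] | R=[addR]]
15. [C=v | E={p↦0, v↦12} | A=∅ | R=[addR]]
16. [C=((let y = (let z = 6 in -1) in (let z = 3 in -3)) - 3) | E=∅ | A=∅ | R=[addL(12)]]
17. [C=(let y = (let z = 6 in -1) in (let z = 3 in -3)) | E=∅ | A=∅ | R=[subR :: addL(12)]]
18. [C=(let z = 6 in -1) | E=∅ | A=∅ | R=[let y :: subR :: addL(12)]]
19. [C=6 | E=∅ | A=∅ | R=[let z :: let y :: subR :: addL(12)]]
20. [C=-1 | E={z↦6} | A=∅ | R=[let y :: subR :: addL(12)]]
21. [C=(let z = 3 in -3) | E={y↦-1} | A=∅ | R=[subR :: addL(12)]]
22. [C=3 | E={y↦-1} | A=∅ | R=[let z :: subR :: addL(12)]]
23. [C=-3 | E={z↦3, y↦-1} | A=∅ | R=[subR :: addL(12)]]
24. [C=3 | E=∅ | A=∅ | R=[subL(-3) :: addL(12)]]
→ final value 6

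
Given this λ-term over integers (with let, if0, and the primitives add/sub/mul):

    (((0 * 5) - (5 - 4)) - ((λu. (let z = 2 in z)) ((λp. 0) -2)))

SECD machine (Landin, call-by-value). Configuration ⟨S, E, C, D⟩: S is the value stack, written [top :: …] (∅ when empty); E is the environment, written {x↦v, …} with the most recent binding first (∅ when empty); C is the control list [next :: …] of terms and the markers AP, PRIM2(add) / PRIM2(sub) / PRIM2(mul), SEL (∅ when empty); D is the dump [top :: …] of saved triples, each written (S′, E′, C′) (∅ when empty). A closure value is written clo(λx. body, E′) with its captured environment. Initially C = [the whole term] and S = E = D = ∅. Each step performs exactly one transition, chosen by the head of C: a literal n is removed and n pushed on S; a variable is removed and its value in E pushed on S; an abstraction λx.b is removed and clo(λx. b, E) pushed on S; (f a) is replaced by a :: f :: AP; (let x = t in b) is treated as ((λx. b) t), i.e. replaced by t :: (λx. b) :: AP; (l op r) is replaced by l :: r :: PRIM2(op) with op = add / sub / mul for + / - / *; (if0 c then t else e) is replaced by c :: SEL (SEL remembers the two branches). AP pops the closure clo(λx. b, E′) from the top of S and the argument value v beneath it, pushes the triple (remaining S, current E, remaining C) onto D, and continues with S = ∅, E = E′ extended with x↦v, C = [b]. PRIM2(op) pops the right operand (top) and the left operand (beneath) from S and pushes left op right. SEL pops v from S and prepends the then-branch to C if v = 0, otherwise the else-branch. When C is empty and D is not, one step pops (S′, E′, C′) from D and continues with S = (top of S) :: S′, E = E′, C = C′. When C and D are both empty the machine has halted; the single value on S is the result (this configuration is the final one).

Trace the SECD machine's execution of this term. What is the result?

t=0: [S=∅ | E=∅ | C=[(((0 * 5) - (5 - 4)) - ((λu. (let z = 2 in z)) ((λp. 0) -2)))] | D=∅]
t=1: [S=∅ | E=∅ | C=[((0 * 5) - (5 - 4)) :: ((λu. (let z = 2 in z)) ((λp. 0) -2)) :: PRIM2(sub)] | D=∅]
t=2: [S=∅ | E=∅ | C=[(0 * 5) :: (5 - 4) :: PRIM2(sub) :: ((λu. (let z = 2 in z)) ((λp. 0) -2)) :: PRIM2(sub)] | D=∅]
t=3: [S=∅ | E=∅ | C=[0 :: 5 :: PRIM2(mul) :: (5 - 4) :: PRIM2(sub) :: ((λu. (let z = 2 in z)) ((λp. 0) -2)) :: PRIM2(sub)] | D=∅]
t=4: [S=[0] | E=∅ | C=[5 :: PRIM2(mul) :: (5 - 4) :: PRIM2(sub) :: ((λu. (let z = 2 in z)) ((λp. 0) -2)) :: PRIM2(sub)] | D=∅]
t=5: [S=[5 :: 0] | E=∅ | C=[PRIM2(mul) :: (5 - 4) :: PRIM2(sub) :: ((λu. (let z = 2 in z)) ((λp. 0) -2)) :: PRIM2(sub)] | D=∅]
t=6: [S=[0] | E=∅ | C=[(5 - 4) :: PRIM2(sub) :: ((λu. (let z = 2 in z)) ((λp. 0) -2)) :: PRIM2(sub)] | D=∅]
t=7: [S=[0] | E=∅ | C=[5 :: 4 :: PRIM2(sub) :: PRIM2(sub) :: ((λu. (let z = 2 in z)) ((λp. 0) -2)) :: PRIM2(sub)] | D=∅]
t=8: [S=[5 :: 0] | E=∅ | C=[4 :: PRIM2(sub) :: PRIM2(sub) :: ((λu. (let z = 2 in z)) ((λp. 0) -2)) :: PRIM2(sub)] | D=∅]
t=9: [S=[4 :: 5 :: 0] | E=∅ | C=[PRIM2(sub) :: PRIM2(sub) :: ((λu. (let z = 2 in z)) ((λp. 0) -2)) :: PRIM2(sub)] | D=∅]
t=10: [S=[1 :: 0] | E=∅ | C=[PRIM2(sub) :: ((λu. (let z = 2 in z)) ((λp. 0) -2)) :: PRIM2(sub)] | D=∅]
t=11: [S=[-1] | E=∅ | C=[((λu. (let z = 2 in z)) ((λp. 0) -2)) :: PRIM2(sub)] | D=∅]
t=12: [S=[-1] | E=∅ | C=[((λp. 0) -2) :: (λu. (let z = 2 in z)) :: AP :: PRIM2(sub)] | D=∅]
t=13: [S=[-1] | E=∅ | C=[-2 :: (λp. 0) :: AP :: (λu. (let z = 2 in z)) :: AP :: PRIM2(sub)] | D=∅]
t=14: [S=[-2 :: -1] | E=∅ | C=[(λp. 0) :: AP :: (λu. (let z = 2 in z)) :: AP :: PRIM2(sub)] | D=∅]
t=15: [S=[clo(λp. 0, ∅) :: -2 :: -1] | E=∅ | C=[AP :: (λu. (let z = 2 in z)) :: AP :: PRIM2(sub)] | D=∅]
t=16: [S=∅ | E={p↦-2} | C=[0] | D=[([-1], ∅, [(λu. (let z = 2 in z)) :: AP :: PRIM2(sub)])]]
t=17: [S=[0] | E={p↦-2} | C=∅ | D=[([-1], ∅, [(λu. (let z = 2 in z)) :: AP :: PRIM2(sub)])]]
t=18: [S=[0 :: -1] | E=∅ | C=[(λu. (let z = 2 in z)) :: AP :: PRIM2(sub)] | D=∅]
t=19: [S=[clo(λu. (let z = 2 in z), ∅) :: 0 :: -1] | E=∅ | C=[AP :: PRIM2(sub)] | D=∅]
t=20: [S=∅ | E={u↦0} | C=[(let z = 2 in z)] | D=[([-1], ∅, [PRIM2(sub)])]]
t=21: [S=∅ | E={u↦0} | C=[2 :: (λz. z) :: AP] | D=[([-1], ∅, [PRIM2(sub)])]]
t=22: [S=[2] | E={u↦0} | C=[(λz. z) :: AP] | D=[([-1], ∅, [PRIM2(sub)])]]
t=23: [S=[clo(λz. z, {u↦0}) :: 2] | E={u↦0} | C=[AP] | D=[([-1], ∅, [PRIM2(sub)])]]
t=24: [S=∅ | E={z↦2, u↦0} | C=[z] | D=[(∅, {u↦0}, ∅) :: ([-1], ∅, [PRIM2(sub)])]]
t=25: [S=[2] | E={z↦2, u↦0} | C=∅ | D=[(∅, {u↦0}, ∅) :: ([-1], ∅, [PRIM2(sub)])]]
t=26: [S=[2] | E={u↦0} | C=∅ | D=[([-1], ∅, [PRIM2(sub)])]]
t=27: [S=[2 :: -1] | E=∅ | C=[PRIM2(sub)] | D=∅]
t=28: [S=[-3] | E=∅ | C=∅ | D=∅]
→ final value -3

Answer: -3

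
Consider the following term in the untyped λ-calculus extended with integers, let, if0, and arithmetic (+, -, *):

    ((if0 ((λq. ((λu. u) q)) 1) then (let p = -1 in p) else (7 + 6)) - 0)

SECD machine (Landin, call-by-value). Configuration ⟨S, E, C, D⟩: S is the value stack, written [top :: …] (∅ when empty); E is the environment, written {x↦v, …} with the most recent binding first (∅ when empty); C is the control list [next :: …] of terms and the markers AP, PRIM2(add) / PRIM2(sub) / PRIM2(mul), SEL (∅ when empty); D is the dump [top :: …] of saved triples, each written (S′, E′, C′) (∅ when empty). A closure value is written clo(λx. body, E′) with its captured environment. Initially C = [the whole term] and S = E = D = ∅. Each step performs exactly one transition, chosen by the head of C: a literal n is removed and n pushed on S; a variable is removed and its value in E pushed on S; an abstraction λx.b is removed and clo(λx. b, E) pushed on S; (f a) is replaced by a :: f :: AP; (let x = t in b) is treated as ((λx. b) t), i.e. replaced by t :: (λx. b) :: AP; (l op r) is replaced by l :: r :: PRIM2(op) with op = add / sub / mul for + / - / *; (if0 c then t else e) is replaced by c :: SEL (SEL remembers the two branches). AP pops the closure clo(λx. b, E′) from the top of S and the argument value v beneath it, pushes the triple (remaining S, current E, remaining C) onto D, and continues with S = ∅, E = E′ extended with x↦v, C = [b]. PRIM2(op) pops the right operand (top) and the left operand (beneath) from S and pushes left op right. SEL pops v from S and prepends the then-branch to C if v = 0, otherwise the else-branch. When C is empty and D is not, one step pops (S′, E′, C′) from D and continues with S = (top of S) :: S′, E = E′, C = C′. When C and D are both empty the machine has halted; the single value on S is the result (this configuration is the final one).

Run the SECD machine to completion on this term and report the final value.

Answer: 13

Machine steps:
[0] [S=∅ | E=∅ | C=[((if0 ((λq. ((λu. u) q)) 1) then (let p = -1 in p) else (7 + 6)) - 0)] | D=∅]
[1] [S=∅ | E=∅ | C=[(if0 ((λq. ((λu. u) q)) 1) then (let p = -1 in p) else (7 + 6)) :: 0 :: PRIM2(sub)] | D=∅]
[2] [S=∅ | E=∅ | C=[((λq. ((λu. u) q)) 1) :: SEL :: 0 :: PRIM2(sub)] | D=∅]
[3] [S=∅ | E=∅ | C=[1 :: (λq. ((λu. u) q)) :: AP :: SEL :: 0 :: PRIM2(sub)] | D=∅]
[4] [S=[1] | E=∅ | C=[(λq. ((λu. u) q)) :: AP :: SEL :: 0 :: PRIM2(sub)] | D=∅]
[5] [S=[clo(λq. ((λu. u) q), ∅) :: 1] | E=∅ | C=[AP :: SEL :: 0 :: PRIM2(sub)] | D=∅]
[6] [S=∅ | E={q↦1} | C=[((λu. u) q)] | D=[(∅, ∅, [SEL :: 0 :: PRIM2(sub)])]]
[7] [S=∅ | E={q↦1} | C=[q :: (λu. u) :: AP] | D=[(∅, ∅, [SEL :: 0 :: PRIM2(sub)])]]
[8] [S=[1] | E={q↦1} | C=[(λu. u) :: AP] | D=[(∅, ∅, [SEL :: 0 :: PRIM2(sub)])]]
[9] [S=[clo(λu. u, {q↦1}) :: 1] | E={q↦1} | C=[AP] | D=[(∅, ∅, [SEL :: 0 :: PRIM2(sub)])]]
[10] [S=∅ | E={u↦1, q↦1} | C=[u] | D=[(∅, {q↦1}, ∅) :: (∅, ∅, [SEL :: 0 :: PRIM2(sub)])]]
[11] [S=[1] | E={u↦1, q↦1} | C=∅ | D=[(∅, {q↦1}, ∅) :: (∅, ∅, [SEL :: 0 :: PRIM2(sub)])]]
[12] [S=[1] | E={q↦1} | C=∅ | D=[(∅, ∅, [SEL :: 0 :: PRIM2(sub)])]]
[13] [S=[1] | E=∅ | C=[SEL :: 0 :: PRIM2(sub)] | D=∅]
[14] [S=∅ | E=∅ | C=[(7 + 6) :: 0 :: PRIM2(sub)] | D=∅]
[15] [S=∅ | E=∅ | C=[7 :: 6 :: PRIM2(add) :: 0 :: PRIM2(sub)] | D=∅]
[16] [S=[7] | E=∅ | C=[6 :: PRIM2(add) :: 0 :: PRIM2(sub)] | D=∅]
[17] [S=[6 :: 7] | E=∅ | C=[PRIM2(add) :: 0 :: PRIM2(sub)] | D=∅]
[18] [S=[13] | E=∅ | C=[0 :: PRIM2(sub)] | D=∅]
[19] [S=[0 :: 13] | E=∅ | C=[PRIM2(sub)] | D=∅]
[20] [S=[13] | E=∅ | C=∅ | D=∅]
→ final value 13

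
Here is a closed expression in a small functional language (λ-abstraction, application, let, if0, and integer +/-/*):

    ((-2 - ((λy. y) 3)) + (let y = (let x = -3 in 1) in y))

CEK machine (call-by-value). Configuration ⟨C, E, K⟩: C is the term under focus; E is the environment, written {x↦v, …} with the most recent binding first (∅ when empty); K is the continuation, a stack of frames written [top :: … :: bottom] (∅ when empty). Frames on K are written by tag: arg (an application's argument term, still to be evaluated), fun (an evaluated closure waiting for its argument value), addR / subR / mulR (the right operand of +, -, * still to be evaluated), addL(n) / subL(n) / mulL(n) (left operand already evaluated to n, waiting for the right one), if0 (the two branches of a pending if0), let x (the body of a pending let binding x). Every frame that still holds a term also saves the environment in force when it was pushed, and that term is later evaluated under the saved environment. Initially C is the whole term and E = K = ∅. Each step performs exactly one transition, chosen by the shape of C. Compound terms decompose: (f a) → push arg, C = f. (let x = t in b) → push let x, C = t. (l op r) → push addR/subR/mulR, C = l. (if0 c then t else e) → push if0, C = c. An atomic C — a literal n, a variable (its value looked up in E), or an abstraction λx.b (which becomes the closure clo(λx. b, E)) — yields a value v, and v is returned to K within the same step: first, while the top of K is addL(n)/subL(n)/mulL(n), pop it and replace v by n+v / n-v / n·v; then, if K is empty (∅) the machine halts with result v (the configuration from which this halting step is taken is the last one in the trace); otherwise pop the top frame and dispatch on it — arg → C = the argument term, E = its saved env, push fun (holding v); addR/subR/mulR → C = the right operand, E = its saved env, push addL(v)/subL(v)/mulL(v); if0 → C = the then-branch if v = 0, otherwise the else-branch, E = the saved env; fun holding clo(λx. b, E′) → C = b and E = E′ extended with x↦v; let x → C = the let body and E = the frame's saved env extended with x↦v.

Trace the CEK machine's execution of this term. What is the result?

Answer: -4

Execution trace:
t=0: <C=((-2 - ((λy. y) 3)) + (let y = (let x = -3 in 1) in y)), E=∅, K=∅>
t=1: <C=(-2 - ((λy. y) 3)), E=∅, K=[addR]>
t=2: <C=-2, E=∅, K=[subR :: addR]>
t=3: <C=((λy. y) 3), E=∅, K=[subL(-2) :: addR]>
t=4: <C=(λy. y), E=∅, K=[arg :: subL(-2) :: addR]>
t=5: <C=3, E=∅, K=[fun :: subL(-2) :: addR]>
t=6: <C=y, E={y↦3}, K=[subL(-2) :: addR]>
t=7: <C=(let y = (let x = -3 in 1) in y), E=∅, K=[addL(-5)]>
t=8: <C=(let x = -3 in 1), E=∅, K=[let y :: addL(-5)]>
t=9: <C=-3, E=∅, K=[let x :: let y :: addL(-5)]>
t=10: <C=1, E={x↦-3}, K=[let y :: addL(-5)]>
t=11: <C=y, E={y↦1}, K=[addL(-5)]>
→ final value -4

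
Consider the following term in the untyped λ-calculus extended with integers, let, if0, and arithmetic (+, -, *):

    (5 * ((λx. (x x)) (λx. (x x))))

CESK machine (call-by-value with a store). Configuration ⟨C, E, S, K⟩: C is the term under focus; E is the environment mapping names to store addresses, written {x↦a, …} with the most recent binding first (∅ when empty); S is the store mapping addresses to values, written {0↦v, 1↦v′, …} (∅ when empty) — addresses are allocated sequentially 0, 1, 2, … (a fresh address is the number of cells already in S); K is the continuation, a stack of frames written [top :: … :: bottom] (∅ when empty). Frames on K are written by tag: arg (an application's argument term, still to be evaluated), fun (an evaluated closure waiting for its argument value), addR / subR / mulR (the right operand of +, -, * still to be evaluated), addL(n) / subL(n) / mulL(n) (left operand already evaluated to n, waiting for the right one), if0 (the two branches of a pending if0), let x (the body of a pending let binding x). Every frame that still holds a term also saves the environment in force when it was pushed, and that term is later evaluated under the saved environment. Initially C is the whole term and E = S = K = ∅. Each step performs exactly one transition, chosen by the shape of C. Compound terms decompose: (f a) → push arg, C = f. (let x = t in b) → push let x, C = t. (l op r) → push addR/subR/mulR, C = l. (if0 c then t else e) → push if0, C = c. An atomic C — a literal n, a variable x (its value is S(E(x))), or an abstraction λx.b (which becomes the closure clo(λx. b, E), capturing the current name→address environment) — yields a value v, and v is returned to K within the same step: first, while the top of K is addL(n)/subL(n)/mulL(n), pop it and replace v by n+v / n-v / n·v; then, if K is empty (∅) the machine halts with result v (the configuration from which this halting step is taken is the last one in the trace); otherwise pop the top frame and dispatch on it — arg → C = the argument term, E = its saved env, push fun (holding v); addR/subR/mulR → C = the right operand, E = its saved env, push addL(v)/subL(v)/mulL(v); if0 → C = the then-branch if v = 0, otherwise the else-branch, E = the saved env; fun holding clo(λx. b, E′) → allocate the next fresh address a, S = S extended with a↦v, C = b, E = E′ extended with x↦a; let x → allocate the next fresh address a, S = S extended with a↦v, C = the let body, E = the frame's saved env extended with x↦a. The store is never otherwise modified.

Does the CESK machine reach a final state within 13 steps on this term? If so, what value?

[0] <C=(5 * ((λx. (x x)) (λx. (x x)))), E=∅, S=∅, K=∅>
[1] <C=5, E=∅, S=∅, K=[mulR]>
[2] <C=((λx. (x x)) (λx. (x x))), E=∅, S=∅, K=[mulL(5)]>
[3] <C=(λx. (x x)), E=∅, S=∅, K=[arg :: mulL(5)]>
[4] <C=(λx. (x x)), E=∅, S=∅, K=[fun :: mulL(5)]>
[5] <C=(x x), E={x↦0}, S={0↦clo(λx. (x x), ∅)}, K=[mulL(5)]>
[6] <C=x, E={x↦0}, S={0↦clo(λx. (x x), ∅)}, K=[arg :: mulL(5)]>
[7] <C=x, E={x↦0}, S={0↦clo(λx. (x x), ∅)}, K=[fun :: mulL(5)]>
[8] <C=(x x), E={x↦1}, S={0↦clo(λx. (x x), ∅), 1↦clo(λx. (x x), ∅)}, K=[mulL(5)]>
[9] <C=x, E={x↦1}, S={0↦clo(λx. (x x), ∅), 1↦clo(λx. (x x), ∅)}, K=[arg :: mulL(5)]>
[10] <C=x, E={x↦1}, S={0↦clo(λx. (x x), ∅), 1↦clo(λx. (x x), ∅)}, K=[fun :: mulL(5)]>
[11] <C=(x x), E={x↦2}, S={0↦clo(λx. (x x), ∅), 1↦clo(λx. (x x), ∅), 2↦clo(λx. (x x), ∅)}, K=[mulL(5)]>
[12] <C=x, E={x↦2}, S={0↦clo(λx. (x x), ∅), 1↦clo(λx. (x x), ∅), 2↦clo(λx. (x x), ∅)}, K=[arg :: mulL(5)]>
[13] <C=x, E={x↦2}, S={0↦clo(λx. (x x), ∅), 1↦clo(λx. (x x), ∅), 2↦clo(λx. (x x), ∅)}, K=[fun :: mulL(5)]>
→ 13 transitions taken and the configuration is still not final: no result within 13 steps

Answer: DIVERGES (no final state within 13 steps)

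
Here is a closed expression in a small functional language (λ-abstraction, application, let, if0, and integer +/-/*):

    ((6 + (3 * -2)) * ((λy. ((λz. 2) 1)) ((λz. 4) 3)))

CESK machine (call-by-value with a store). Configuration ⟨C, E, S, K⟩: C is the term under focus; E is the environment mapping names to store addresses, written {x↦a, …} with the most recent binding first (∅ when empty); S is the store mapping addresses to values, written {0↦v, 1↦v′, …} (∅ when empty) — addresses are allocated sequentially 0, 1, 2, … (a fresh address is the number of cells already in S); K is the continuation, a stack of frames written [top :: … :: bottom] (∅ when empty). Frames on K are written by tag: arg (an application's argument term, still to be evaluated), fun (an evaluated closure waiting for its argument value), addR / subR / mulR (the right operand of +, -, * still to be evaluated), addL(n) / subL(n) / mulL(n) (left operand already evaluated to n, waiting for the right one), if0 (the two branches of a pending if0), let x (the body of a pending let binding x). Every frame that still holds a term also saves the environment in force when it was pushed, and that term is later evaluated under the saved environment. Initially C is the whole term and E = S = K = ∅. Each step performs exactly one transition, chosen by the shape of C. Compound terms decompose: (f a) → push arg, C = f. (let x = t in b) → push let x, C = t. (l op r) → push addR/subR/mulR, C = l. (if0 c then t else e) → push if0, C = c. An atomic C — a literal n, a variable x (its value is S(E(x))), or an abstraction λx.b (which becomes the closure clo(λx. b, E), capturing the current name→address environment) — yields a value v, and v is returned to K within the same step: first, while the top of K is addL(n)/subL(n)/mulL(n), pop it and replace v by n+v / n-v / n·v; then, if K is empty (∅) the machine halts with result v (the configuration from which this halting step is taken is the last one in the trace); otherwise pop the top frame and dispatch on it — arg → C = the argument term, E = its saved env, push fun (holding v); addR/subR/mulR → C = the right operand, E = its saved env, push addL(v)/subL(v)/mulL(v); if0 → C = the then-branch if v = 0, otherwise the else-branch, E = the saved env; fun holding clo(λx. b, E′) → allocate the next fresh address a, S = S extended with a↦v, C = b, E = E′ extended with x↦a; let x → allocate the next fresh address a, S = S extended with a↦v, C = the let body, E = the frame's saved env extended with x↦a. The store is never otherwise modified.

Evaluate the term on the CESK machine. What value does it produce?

Answer: 0

Machine steps:
t=0: ⟨C=((6 + (3 * -2)) * ((λy. ((λz. 2) 1)) ((λz. 4) 3))); E=∅; S=∅; K=∅⟩
t=1: ⟨C=(6 + (3 * -2)); E=∅; S=∅; K=[mulR]⟩
t=2: ⟨C=6; E=∅; S=∅; K=[addR :: mulR]⟩
t=3: ⟨C=(3 * -2); E=∅; S=∅; K=[addL(6) :: mulR]⟩
t=4: ⟨C=3; E=∅; S=∅; K=[mulR :: addL(6) :: mulR]⟩
t=5: ⟨C=-2; E=∅; S=∅; K=[mulL(3) :: addL(6) :: mulR]⟩
t=6: ⟨C=((λy. ((λz. 2) 1)) ((λz. 4) 3)); E=∅; S=∅; K=[mulL(0)]⟩
t=7: ⟨C=(λy. ((λz. 2) 1)); E=∅; S=∅; K=[arg :: mulL(0)]⟩
t=8: ⟨C=((λz. 4) 3); E=∅; S=∅; K=[fun :: mulL(0)]⟩
t=9: ⟨C=(λz. 4); E=∅; S=∅; K=[arg :: fun :: mulL(0)]⟩
t=10: ⟨C=3; E=∅; S=∅; K=[fun :: fun :: mulL(0)]⟩
t=11: ⟨C=4; E={z↦0}; S={0↦3}; K=[fun :: mulL(0)]⟩
t=12: ⟨C=((λz. 2) 1); E={y↦1}; S={0↦3, 1↦4}; K=[mulL(0)]⟩
t=13: ⟨C=(λz. 2); E={y↦1}; S={0↦3, 1↦4}; K=[arg :: mulL(0)]⟩
t=14: ⟨C=1; E={y↦1}; S={0↦3, 1↦4}; K=[fun :: mulL(0)]⟩
t=15: ⟨C=2; E={z↦2, y↦1}; S={0↦3, 1↦4, 2↦1}; K=[mulL(0)]⟩
→ final value 0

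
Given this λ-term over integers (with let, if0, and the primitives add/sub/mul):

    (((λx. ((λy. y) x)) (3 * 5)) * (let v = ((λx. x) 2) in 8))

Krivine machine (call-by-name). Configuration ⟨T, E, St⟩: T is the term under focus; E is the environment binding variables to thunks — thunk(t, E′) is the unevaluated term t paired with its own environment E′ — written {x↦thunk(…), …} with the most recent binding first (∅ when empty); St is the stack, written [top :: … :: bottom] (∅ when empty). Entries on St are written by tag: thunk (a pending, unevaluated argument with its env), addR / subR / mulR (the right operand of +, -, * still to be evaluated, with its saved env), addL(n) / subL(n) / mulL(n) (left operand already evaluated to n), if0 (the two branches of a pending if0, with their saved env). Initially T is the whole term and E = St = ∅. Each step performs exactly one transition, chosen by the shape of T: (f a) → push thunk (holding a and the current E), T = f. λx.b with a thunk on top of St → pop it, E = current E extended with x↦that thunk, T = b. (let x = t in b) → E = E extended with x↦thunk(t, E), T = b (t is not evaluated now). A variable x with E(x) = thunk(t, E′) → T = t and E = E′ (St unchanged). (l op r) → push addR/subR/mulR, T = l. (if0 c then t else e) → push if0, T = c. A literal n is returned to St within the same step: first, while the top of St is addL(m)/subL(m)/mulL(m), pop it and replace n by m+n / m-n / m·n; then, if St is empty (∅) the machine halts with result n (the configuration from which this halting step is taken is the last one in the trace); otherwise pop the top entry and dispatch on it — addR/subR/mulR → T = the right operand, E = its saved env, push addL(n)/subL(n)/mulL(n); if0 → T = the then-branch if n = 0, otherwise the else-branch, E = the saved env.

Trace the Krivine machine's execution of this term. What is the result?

t=0: ⟨T=(((λx. ((λy. y) x)) (3 * 5)) * (let v = ((λx. x) 2) in 8)); E=∅; St=∅⟩
t=1: ⟨T=((λx. ((λy. y) x)) (3 * 5)); E=∅; St=[mulR]⟩
t=2: ⟨T=(λx. ((λy. y) x)); E=∅; St=[thunk :: mulR]⟩
t=3: ⟨T=((λy. y) x); E={x↦thunk((3 * 5), ∅)}; St=[mulR]⟩
t=4: ⟨T=(λy. y); E={x↦thunk((3 * 5), ∅)}; St=[thunk :: mulR]⟩
t=5: ⟨T=y; E={y↦thunk(x, {x↦thunk((3 * 5), ∅)}), x↦thunk((3 * 5), ∅)}; St=[mulR]⟩
t=6: ⟨T=x; E={x↦thunk((3 * 5), ∅)}; St=[mulR]⟩
t=7: ⟨T=(3 * 5); E=∅; St=[mulR]⟩
t=8: ⟨T=3; E=∅; St=[mulR :: mulR]⟩
t=9: ⟨T=5; E=∅; St=[mulL(3) :: mulR]⟩
t=10: ⟨T=(let v = ((λx. x) 2) in 8); E=∅; St=[mulL(15)]⟩
t=11: ⟨T=8; E={v↦thunk(((λx. x) 2), ∅)}; St=[mulL(15)]⟩
→ final value 120

Answer: 120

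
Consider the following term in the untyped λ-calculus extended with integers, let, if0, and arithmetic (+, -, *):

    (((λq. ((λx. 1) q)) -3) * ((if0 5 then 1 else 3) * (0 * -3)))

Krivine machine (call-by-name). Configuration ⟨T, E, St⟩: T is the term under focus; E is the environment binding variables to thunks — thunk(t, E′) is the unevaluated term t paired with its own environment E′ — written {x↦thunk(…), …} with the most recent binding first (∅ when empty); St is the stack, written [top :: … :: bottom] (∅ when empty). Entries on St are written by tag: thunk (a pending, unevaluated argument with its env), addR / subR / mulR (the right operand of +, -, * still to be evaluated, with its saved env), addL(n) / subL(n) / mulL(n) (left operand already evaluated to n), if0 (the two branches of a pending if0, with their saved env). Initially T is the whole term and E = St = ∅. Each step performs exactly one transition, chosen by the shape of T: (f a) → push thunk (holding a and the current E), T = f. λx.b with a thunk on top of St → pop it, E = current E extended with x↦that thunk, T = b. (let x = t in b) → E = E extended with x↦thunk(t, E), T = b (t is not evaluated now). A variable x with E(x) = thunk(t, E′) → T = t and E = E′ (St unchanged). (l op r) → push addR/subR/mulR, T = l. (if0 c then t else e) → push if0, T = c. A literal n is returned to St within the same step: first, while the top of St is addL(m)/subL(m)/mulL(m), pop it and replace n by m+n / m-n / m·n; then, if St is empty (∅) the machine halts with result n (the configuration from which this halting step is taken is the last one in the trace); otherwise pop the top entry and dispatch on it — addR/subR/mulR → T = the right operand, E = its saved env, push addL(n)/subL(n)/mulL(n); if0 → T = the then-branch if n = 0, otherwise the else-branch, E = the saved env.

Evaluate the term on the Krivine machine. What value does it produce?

Answer: 0

Execution trace:
0. [T=(((λq. ((λx. 1) q)) -3) * ((if0 5 then 1 else 3) * (0 * -3))) | E=∅ | St=∅]
1. [T=((λq. ((λx. 1) q)) -3) | E=∅ | St=[mulR]]
2. [T=(λq. ((λx. 1) q)) | E=∅ | St=[thunk :: mulR]]
3. [T=((λx. 1) q) | E={q↦thunk(-3, ∅)} | St=[mulR]]
4. [T=(λx. 1) | E={q↦thunk(-3, ∅)} | St=[thunk :: mulR]]
5. [T=1 | E={x↦thunk(q, {q↦thunk(-3, ∅)}), q↦thunk(-3, ∅)} | St=[mulR]]
6. [T=((if0 5 then 1 else 3) * (0 * -3)) | E=∅ | St=[mulL(1)]]
7. [T=(if0 5 then 1 else 3) | E=∅ | St=[mulR :: mulL(1)]]
8. [T=5 | E=∅ | St=[if0 :: mulR :: mulL(1)]]
9. [T=3 | E=∅ | St=[mulR :: mulL(1)]]
10. [T=(0 * -3) | E=∅ | St=[mulL(3) :: mulL(1)]]
11. [T=0 | E=∅ | St=[mulR :: mulL(3) :: mulL(1)]]
12. [T=-3 | E=∅ | St=[mulL(0) :: mulL(3) :: mulL(1)]]
→ final value 0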